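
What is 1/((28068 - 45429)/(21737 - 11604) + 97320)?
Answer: 10133/986126199 ≈ 1.0276e-5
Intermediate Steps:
1/((28068 - 45429)/(21737 - 11604) + 97320) = 1/(-17361/10133 + 97320) = 1/(986126199/10133) = 10133/986126199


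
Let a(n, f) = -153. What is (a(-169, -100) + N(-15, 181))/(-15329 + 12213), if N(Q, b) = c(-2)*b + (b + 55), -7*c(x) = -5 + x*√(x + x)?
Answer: -743/10906 - 181*I/5453 ≈ -0.068128 - 0.033193*I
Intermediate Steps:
c(x) = 5/7 - √2*x^(3/2)/7 (c(x) = -(-5 + x*√(x + x))/7 = -(-5 + x*√(2*x))/7 = -(-5 + x*(√2*√x))/7 = -(-5 + √2*x^(3/2))/7 = 5/7 - √2*x^(3/2)/7)
N(Q, b) = 55 + b + b*(5/7 + 4*I/7) (N(Q, b) = (5/7 - √2*(-2)^(3/2)/7)*b + (b + 55) = (5/7 - √2*(-2*I*√2)/7)*b + (55 + b) = (5/7 + 4*I/7)*b + (55 + b) = b*(5/7 + 4*I/7) + (55 + b) = 55 + b + b*(5/7 + 4*I/7))
(a(-169, -100) + N(-15, 181))/(-15329 + 12213) = (-153 + (55 + (4/7)*181*(3 + I)))/(-15329 + 12213) = (-153 + (55 + (2172/7 + 724*I/7)))/(-3116) = (-153 + (2557/7 + 724*I/7))*(-1/3116) = (1486/7 + 724*I/7)*(-1/3116) = -743/10906 - 181*I/5453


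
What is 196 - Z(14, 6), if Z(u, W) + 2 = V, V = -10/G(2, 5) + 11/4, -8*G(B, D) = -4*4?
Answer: 801/4 ≈ 200.25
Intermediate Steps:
G(B, D) = 2 (G(B, D) = -(-1)*4/2 = -1/8*(-16) = 2)
V = -9/4 (V = -10/2 + 11/4 = -10*1/2 + 11*(1/4) = -5 + 11/4 = -9/4 ≈ -2.2500)
Z(u, W) = -17/4 (Z(u, W) = -2 - 9/4 = -17/4)
196 - Z(14, 6) = 196 - 1*(-17/4) = 196 + 17/4 = 801/4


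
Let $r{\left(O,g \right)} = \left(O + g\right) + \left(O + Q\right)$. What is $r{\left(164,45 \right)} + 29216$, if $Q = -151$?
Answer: $29438$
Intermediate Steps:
$r{\left(O,g \right)} = -151 + g + 2 O$ ($r{\left(O,g \right)} = \left(O + g\right) + \left(O - 151\right) = \left(O + g\right) + \left(-151 + O\right) = -151 + g + 2 O$)
$r{\left(164,45 \right)} + 29216 = \left(-151 + 45 + 2 \cdot 164\right) + 29216 = \left(-151 + 45 + 328\right) + 29216 = 222 + 29216 = 29438$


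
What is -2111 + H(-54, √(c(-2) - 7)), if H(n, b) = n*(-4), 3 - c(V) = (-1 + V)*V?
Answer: -1895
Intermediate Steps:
c(V) = 3 - V*(-1 + V) (c(V) = 3 - (-1 + V)*V = 3 - V*(-1 + V))
H(n, b) = -4*n
-2111 + H(-54, √(c(-2) - 7)) = -2111 - 4*(-54) = -2111 + 216 = -1895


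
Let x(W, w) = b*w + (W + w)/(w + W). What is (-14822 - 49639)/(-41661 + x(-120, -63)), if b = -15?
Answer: 64461/40715 ≈ 1.5832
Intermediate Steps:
x(W, w) = 1 - 15*w (x(W, w) = -15*w + (W + w)/(w + W) = -15*w + (W + w)/(W + w) = -15*w + 1 = 1 - 15*w)
(-14822 - 49639)/(-41661 + x(-120, -63)) = (-14822 - 49639)/(-41661 + (1 - 15*(-63))) = -64461/(-41661 + (1 + 945)) = -64461/(-41661 + 946) = -64461/(-40715) = -64461*(-1/40715) = 64461/40715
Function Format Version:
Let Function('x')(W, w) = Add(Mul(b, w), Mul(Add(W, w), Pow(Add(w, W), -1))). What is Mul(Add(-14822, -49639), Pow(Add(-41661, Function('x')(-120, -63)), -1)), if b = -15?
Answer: Rational(64461, 40715) ≈ 1.5832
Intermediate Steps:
Function('x')(W, w) = Add(1, Mul(-15, w)) (Function('x')(W, w) = Add(Mul(-15, w), Mul(Add(W, w), Pow(Add(w, W), -1))) = Add(Mul(-15, w), Mul(Add(W, w), Pow(Add(W, w), -1))) = Add(Mul(-15, w), 1) = Add(1, Mul(-15, w)))
Mul(Add(-14822, -49639), Pow(Add(-41661, Function('x')(-120, -63)), -1)) = Mul(Add(-14822, -49639), Pow(Add(-41661, Add(1, Mul(-15, -63))), -1)) = Mul(-64461, Pow(Add(-41661, Add(1, 945)), -1)) = Mul(-64461, Pow(Add(-41661, 946), -1)) = Mul(-64461, Pow(-40715, -1)) = Mul(-64461, Rational(-1, 40715)) = Rational(64461, 40715)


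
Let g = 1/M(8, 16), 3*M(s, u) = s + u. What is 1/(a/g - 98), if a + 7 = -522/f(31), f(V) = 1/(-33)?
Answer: 1/137654 ≈ 7.2646e-6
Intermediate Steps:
f(V) = -1/33
M(s, u) = s/3 + u/3 (M(s, u) = (s + u)/3 = s/3 + u/3)
a = 17219 (a = -7 - 522/(-1/33) = -7 - 522*(-33) = -7 + 17226 = 17219)
g = ⅛ (g = 1/((⅓)*8 + (⅓)*16) = 1/(8/3 + 16/3) = 1/8 = ⅛ ≈ 0.12500)
1/(a/g - 98) = 1/(17219/(⅛) - 98) = 1/(8*17219 - 98) = 1/(137752 - 98) = 1/137654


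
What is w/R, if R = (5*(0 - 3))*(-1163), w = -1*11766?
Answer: -3922/5815 ≈ -0.67446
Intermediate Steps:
w = -11766
R = 17445 (R = (5*(-3))*(-1163) = -15*(-1163) = 17445)
w/R = -11766/17445 = -11766*1/17445 = -3922/5815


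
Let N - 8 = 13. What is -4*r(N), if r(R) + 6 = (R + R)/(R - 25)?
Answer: 66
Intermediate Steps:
N = 21 (N = 8 + 13 = 21)
r(R) = -6 + 2*R/(-25 + R) (r(R) = -6 + (R + R)/(R - 25) = -6 + (2*R)/(-25 + R) = -6 + 2*R/(-25 + R))
-4*r(N) = -8*(75 - 2*21)/(-25 + 21) = -8*(75 - 42)/(-4) = -8*(-1)*33/4 = -4*(-33/2) = 66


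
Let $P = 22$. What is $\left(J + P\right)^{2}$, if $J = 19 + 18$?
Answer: $3481$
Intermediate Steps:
$J = 37$
$\left(J + P\right)^{2} = \left(37 + 22\right)^{2} = 59^{2} = 3481$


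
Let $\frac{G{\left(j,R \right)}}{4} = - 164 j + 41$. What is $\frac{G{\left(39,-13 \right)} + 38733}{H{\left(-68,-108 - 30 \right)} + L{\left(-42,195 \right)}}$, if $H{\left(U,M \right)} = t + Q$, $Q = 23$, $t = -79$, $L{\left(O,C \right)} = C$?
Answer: $\frac{13313}{139} \approx 95.777$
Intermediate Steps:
$G{\left(j,R \right)} = 164 - 656 j$ ($G{\left(j,R \right)} = 4 \left(- 164 j + 41\right) = 4 \left(41 - 164 j\right) = 164 - 656 j$)
$H{\left(U,M \right)} = -56$ ($H{\left(U,M \right)} = -79 + 23 = -56$)
$\frac{G{\left(39,-13 \right)} + 38733}{H{\left(-68,-108 - 30 \right)} + L{\left(-42,195 \right)}} = \frac{\left(164 - 25584\right) + 38733}{-56 + 195} = \frac{\left(164 - 25584\right) + 38733}{139} = \left(-25420 + 38733\right) \frac{1}{139} = 13313 \cdot \frac{1}{139} = \frac{13313}{139}$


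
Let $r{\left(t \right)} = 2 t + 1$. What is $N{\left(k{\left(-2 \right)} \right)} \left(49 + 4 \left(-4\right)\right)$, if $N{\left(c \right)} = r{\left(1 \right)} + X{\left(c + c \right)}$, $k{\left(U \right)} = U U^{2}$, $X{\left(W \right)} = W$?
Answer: $-429$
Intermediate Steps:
$r{\left(t \right)} = 1 + 2 t$
$k{\left(U \right)} = U^{3}$
$N{\left(c \right)} = 3 + 2 c$ ($N{\left(c \right)} = \left(1 + 2 \cdot 1\right) + \left(c + c\right) = \left(1 + 2\right) + 2 c = 3 + 2 c$)
$N{\left(k{\left(-2 \right)} \right)} \left(49 + 4 \left(-4\right)\right) = \left(3 + 2 \left(-2\right)^{3}\right) \left(49 + 4 \left(-4\right)\right) = \left(3 + 2 \left(-8\right)\right) \left(49 - 16\right) = \left(3 - 16\right) 33 = \left(-13\right) 33 = -429$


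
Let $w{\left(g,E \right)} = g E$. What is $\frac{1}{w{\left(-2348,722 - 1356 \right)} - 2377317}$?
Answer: $- \frac{1}{888685} \approx -1.1253 \cdot 10^{-6}$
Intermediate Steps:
$w{\left(g,E \right)} = E g$
$\frac{1}{w{\left(-2348,722 - 1356 \right)} - 2377317} = \frac{1}{\left(722 - 1356\right) \left(-2348\right) - 2377317} = \frac{1}{\left(-634\right) \left(-2348\right) - 2377317} = \frac{1}{1488632 - 2377317} = \frac{1}{-888685} = - \frac{1}{888685}$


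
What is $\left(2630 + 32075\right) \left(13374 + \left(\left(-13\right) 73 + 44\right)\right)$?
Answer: $432736645$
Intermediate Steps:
$\left(2630 + 32075\right) \left(13374 + \left(\left(-13\right) 73 + 44\right)\right) = 34705 \left(13374 + \left(-949 + 44\right)\right) = 34705 \left(13374 - 905\right) = 34705 \cdot 12469 = 432736645$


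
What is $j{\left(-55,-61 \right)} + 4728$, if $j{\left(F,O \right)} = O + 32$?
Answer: $4699$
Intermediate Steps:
$j{\left(F,O \right)} = 32 + O$
$j{\left(-55,-61 \right)} + 4728 = \left(32 - 61\right) + 4728 = -29 + 4728 = 4699$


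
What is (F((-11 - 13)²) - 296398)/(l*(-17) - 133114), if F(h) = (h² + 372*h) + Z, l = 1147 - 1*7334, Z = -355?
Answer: -49859/5587 ≈ -8.9241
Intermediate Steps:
l = -6187 (l = 1147 - 7334 = -6187)
F(h) = -355 + h² + 372*h (F(h) = (h² + 372*h) - 355 = -355 + h² + 372*h)
(F((-11 - 13)²) - 296398)/(l*(-17) - 133114) = ((-355 + ((-11 - 13)²)² + 372*(-11 - 13)²) - 296398)/(-6187*(-17) - 133114) = ((-355 + ((-24)²)² + 372*(-24)²) - 296398)/(105179 - 133114) = ((-355 + 576² + 372*576) - 296398)/(-27935) = ((-355 + 331776 + 214272) - 296398)*(-1/27935) = (545693 - 296398)*(-1/27935) = 249295*(-1/27935) = -49859/5587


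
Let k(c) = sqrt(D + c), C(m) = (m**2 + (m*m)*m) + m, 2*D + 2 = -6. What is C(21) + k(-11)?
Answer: 9723 + I*sqrt(15) ≈ 9723.0 + 3.873*I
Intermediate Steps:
D = -4 (D = -1 + (1/2)*(-6) = -1 - 3 = -4)
C(m) = m + m**2 + m**3 (C(m) = (m**2 + m**2*m) + m = (m**2 + m**3) + m = m + m**2 + m**3)
k(c) = sqrt(-4 + c)
C(21) + k(-11) = 21*(1 + 21 + 21**2) + sqrt(-4 - 11) = 21*(1 + 21 + 441) + sqrt(-15) = 21*463 + I*sqrt(15) = 9723 + I*sqrt(15)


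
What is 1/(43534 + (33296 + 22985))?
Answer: 1/99815 ≈ 1.0019e-5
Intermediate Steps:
1/(43534 + (33296 + 22985)) = 1/(43534 + 56281) = 1/99815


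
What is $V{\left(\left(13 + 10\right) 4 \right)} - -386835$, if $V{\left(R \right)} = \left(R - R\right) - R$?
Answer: $386743$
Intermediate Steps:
$V{\left(R \right)} = - R$ ($V{\left(R \right)} = 0 - R = - R$)
$V{\left(\left(13 + 10\right) 4 \right)} - -386835 = - \left(13 + 10\right) 4 - -386835 = - 23 \cdot 4 + 386835 = \left(-1\right) 92 + 386835 = -92 + 386835 = 386743$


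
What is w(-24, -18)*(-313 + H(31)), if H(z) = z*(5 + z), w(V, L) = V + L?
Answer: -33726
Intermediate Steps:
w(V, L) = L + V
w(-24, -18)*(-313 + H(31)) = (-18 - 24)*(-313 + 31*(5 + 31)) = -42*(-313 + 31*36) = -42*(-313 + 1116) = -42*803 = -33726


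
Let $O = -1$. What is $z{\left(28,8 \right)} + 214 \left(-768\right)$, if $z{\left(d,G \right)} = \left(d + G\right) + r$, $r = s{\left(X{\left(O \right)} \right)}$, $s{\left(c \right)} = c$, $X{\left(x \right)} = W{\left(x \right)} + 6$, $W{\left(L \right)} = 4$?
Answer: $-164306$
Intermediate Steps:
$X{\left(x \right)} = 10$ ($X{\left(x \right)} = 4 + 6 = 10$)
$r = 10$
$z{\left(d,G \right)} = 10 + G + d$ ($z{\left(d,G \right)} = \left(d + G\right) + 10 = \left(G + d\right) + 10 = 10 + G + d$)
$z{\left(28,8 \right)} + 214 \left(-768\right) = \left(10 + 8 + 28\right) + 214 \left(-768\right) = 46 - 164352 = -164306$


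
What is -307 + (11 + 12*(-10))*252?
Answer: -27775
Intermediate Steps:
-307 + (11 + 12*(-10))*252 = -307 + (11 - 120)*252 = -307 - 109*252 = -307 - 27468 = -27775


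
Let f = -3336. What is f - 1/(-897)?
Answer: -2992391/897 ≈ -3336.0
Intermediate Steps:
f - 1/(-897) = -3336 - 1/(-897) = -3336 - 1*(-1/897) = -3336 + 1/897 = -2992391/897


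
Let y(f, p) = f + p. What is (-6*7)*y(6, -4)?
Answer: -84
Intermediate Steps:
(-6*7)*y(6, -4) = (-6*7)*(6 - 4) = -42*2 = -84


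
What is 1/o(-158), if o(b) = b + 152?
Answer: -⅙ ≈ -0.16667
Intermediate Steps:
o(b) = 152 + b
1/o(-158) = 1/(152 - 158) = 1/(-6) = -⅙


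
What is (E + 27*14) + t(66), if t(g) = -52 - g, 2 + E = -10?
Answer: 248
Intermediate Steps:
E = -12 (E = -2 - 10 = -12)
(E + 27*14) + t(66) = (-12 + 27*14) + (-52 - 1*66) = (-12 + 378) + (-52 - 66) = 366 - 118 = 248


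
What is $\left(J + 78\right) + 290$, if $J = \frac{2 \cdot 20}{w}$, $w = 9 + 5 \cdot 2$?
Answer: $\frac{7032}{19} \approx 370.11$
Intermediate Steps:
$w = 19$ ($w = 9 + 10 = 19$)
$J = \frac{40}{19}$ ($J = \frac{2 \cdot 20}{19} = 40 \cdot \frac{1}{19} = \frac{40}{19} \approx 2.1053$)
$\left(J + 78\right) + 290 = \left(\frac{40}{19} + 78\right) + 290 = \frac{1522}{19} + 290 = \frac{7032}{19}$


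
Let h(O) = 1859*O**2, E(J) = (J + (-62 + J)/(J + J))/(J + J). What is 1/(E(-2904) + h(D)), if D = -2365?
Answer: 16866432/175373875628460533 ≈ 9.6174e-11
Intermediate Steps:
E(J) = (J + (-62 + J)/(2*J))/(2*J) (E(J) = (J + (-62 + J)/((2*J)))/((2*J)) = (J + (-62 + J)*(1/(2*J)))*(1/(2*J)) = (J + (-62 + J)/(2*J))*(1/(2*J)) = (J + (-62 + J)/(2*J))/(2*J))
1/(E(-2904) + h(D)) = 1/((1/4)*(-62 - 2904 + 2*(-2904)**2)/(-2904)**2 + 1859*(-2365)**2) = 1/((1/4)*(1/8433216)*(-62 - 2904 + 2*8433216) + 1859*5593225) = 1/((1/4)*(1/8433216)*(-62 - 2904 + 16866432) + 10397805275) = 1/((1/4)*(1/8433216)*16863466 + 10397805275) = 1/(8431733/16866432 + 10397805275) = 1/(175373875628460533/16866432) = 16866432/175373875628460533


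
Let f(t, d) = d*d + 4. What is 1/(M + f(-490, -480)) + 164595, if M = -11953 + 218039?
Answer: 71844071551/436490 ≈ 1.6460e+5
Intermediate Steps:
f(t, d) = 4 + d² (f(t, d) = d² + 4 = 4 + d²)
M = 206086
1/(M + f(-490, -480)) + 164595 = 1/(206086 + (4 + (-480)²)) + 164595 = 1/(206086 + (4 + 230400)) + 164595 = 1/(206086 + 230404) + 164595 = 1/436490 + 164595 = 71844071551/436490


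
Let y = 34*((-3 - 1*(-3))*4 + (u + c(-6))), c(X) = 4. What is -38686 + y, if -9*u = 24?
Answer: -115922/3 ≈ -38641.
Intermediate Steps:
u = -8/3 (u = -⅑*24 = -8/3 ≈ -2.6667)
y = 136/3 (y = 34*((-3 - 1*(-3))*4 + (-8/3 + 4)) = 34*((-3 + 3)*4 + 4/3) = 34*(0*4 + 4/3) = 34*(0 + 4/3) = 34*(4/3) = 136/3 ≈ 45.333)
-38686 + y = -38686 + 136/3 = -115922/3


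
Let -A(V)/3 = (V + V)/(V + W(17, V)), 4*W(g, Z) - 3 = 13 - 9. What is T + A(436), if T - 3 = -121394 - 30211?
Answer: -265465566/1751 ≈ -1.5161e+5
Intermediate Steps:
W(g, Z) = 7/4 (W(g, Z) = 3/4 + (13 - 9)/4 = 3/4 + (1/4)*4 = 3/4 + 1 = 7/4)
A(V) = -6*V/(7/4 + V) (A(V) = -3*(V + V)/(V + 7/4) = -3*2*V/(7/4 + V) = -6*V/(7/4 + V))
T = -151602 (T = 3 + (-121394 - 30211) = 3 - 151605 = -151602)
T + A(436) = -151602 - 24*436/(7 + 4*436) = -151602 - 24*436/(7 + 1744) = -151602 - 24*436/1751 = -151602 - 24*436*1/1751 = -151602 - 10464/1751 = -265465566/1751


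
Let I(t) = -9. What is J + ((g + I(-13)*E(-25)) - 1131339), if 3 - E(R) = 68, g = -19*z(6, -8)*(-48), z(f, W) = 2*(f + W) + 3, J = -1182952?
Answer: -2314618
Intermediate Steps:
z(f, W) = 3 + 2*W + 2*f (z(f, W) = 2*(W + f) + 3 = (2*W + 2*f) + 3 = 3 + 2*W + 2*f)
g = -912 (g = -19*(3 + 2*(-8) + 2*6)*(-48) = -19*(3 - 16 + 12)*(-48) = -19*(-1)*(-48) = 19*(-48) = -912)
E(R) = -65 (E(R) = 3 - 1*68 = 3 - 68 = -65)
J + ((g + I(-13)*E(-25)) - 1131339) = -1182952 + ((-912 - 9*(-65)) - 1131339) = -1182952 + ((-912 + 585) - 1131339) = -1182952 + (-327 - 1131339) = -1182952 - 1131666 = -2314618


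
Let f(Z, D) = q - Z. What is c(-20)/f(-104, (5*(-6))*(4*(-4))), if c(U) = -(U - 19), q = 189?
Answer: 39/293 ≈ 0.13311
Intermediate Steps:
c(U) = 19 - U (c(U) = -(-19 + U) = 19 - U)
f(Z, D) = 189 - Z
c(-20)/f(-104, (5*(-6))*(4*(-4))) = (19 - 1*(-20))/(189 - 1*(-104)) = (19 + 20)/(189 + 104) = 39/293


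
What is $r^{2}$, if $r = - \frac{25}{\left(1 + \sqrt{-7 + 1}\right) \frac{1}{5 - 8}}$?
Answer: $\frac{5625 \left(1 - i \sqrt{6}\right)^{2}}{49} \approx -573.98 - 562.38 i$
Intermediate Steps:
$r = - \frac{25}{- \frac{1}{3} - \frac{i \sqrt{6}}{3}}$ ($r = - \frac{25}{\left(1 + \sqrt{-6}\right) \frac{1}{-3}} = - \frac{25}{\left(1 + i \sqrt{6}\right) \left(- \frac{1}{3}\right)} = - \frac{25}{- \frac{1}{3} - \frac{i \sqrt{6}}{3}} \approx 10.714 - 26.245 i$)
$r^{2} = \left(\frac{75}{7} - \frac{75 i \sqrt{6}}{7}\right)^{2}$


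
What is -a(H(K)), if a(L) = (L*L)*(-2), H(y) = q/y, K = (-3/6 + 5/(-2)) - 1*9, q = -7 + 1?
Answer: ½ ≈ 0.50000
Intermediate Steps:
q = -6
K = -12 (K = (-3*⅙ + 5*(-½)) - 9 = (-½ - 5/2) - 9 = -3 - 9 = -12)
H(y) = -6/y
a(L) = -2*L² (a(L) = L²*(-2) = -2*L²)
-a(H(K)) = -(-2)*(-6/(-12))² = -(-2)*(-6*(-1/12))² = -(-2)*(½)² = -(-2)/4 = -1*(-½) = ½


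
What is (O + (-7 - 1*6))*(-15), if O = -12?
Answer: 375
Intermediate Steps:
(O + (-7 - 1*6))*(-15) = (-12 + (-7 - 1*6))*(-15) = (-12 + (-7 - 6))*(-15) = (-12 - 13)*(-15) = -25*(-15) = 375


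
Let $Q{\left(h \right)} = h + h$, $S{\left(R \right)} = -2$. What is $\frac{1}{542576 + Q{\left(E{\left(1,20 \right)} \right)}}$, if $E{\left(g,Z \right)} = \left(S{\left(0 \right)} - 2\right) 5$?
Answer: $\frac{1}{542536} \approx 1.8432 \cdot 10^{-6}$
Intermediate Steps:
$E{\left(g,Z \right)} = -20$ ($E{\left(g,Z \right)} = \left(-2 - 2\right) 5 = \left(-4\right) 5 = -20$)
$Q{\left(h \right)} = 2 h$
$\frac{1}{542576 + Q{\left(E{\left(1,20 \right)} \right)}} = \frac{1}{542576 + 2 \left(-20\right)} = \frac{1}{542576 - 40} = \frac{1}{542536}$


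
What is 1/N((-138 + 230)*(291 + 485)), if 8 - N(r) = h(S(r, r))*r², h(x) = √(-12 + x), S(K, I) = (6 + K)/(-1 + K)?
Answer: 71391/2550001798167151952312056 + 79637776*I*√56062923954/318750224770893994039007 ≈ 2.7996e-20 + 5.9157e-11*I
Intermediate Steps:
S(K, I) = (6 + K)/(-1 + K)
N(r) = 8 - r²*√(-12 + (6 + r)/(-1 + r)) (N(r) = 8 - √(-12 + (6 + r)/(-1 + r))*r² = 8 - r²*√(-12 + (6 + r)/(-1 + r)))
1/N((-138 + 230)*(291 + 485)) = 1/(8 - ((-138 + 230)*(291 + 485))²*√(-(-18 + 11*((-138 + 230)*(291 + 485)))/(-1 + (-138 + 230)*(291 + 485)))) = 1/(8 - (92*776)²*√(-(-18 + 11*(92*776))/(-1 + 92*776))) = 1/(8 - 1*71392²*√(-(-18 + 11*71392)/(-1 + 71392))) = 1/(8 - 1*5096817664*√(-1*(-18 + 785312)/71391)) = 1/(8 - 1*5096817664*√(-1*1/71391*785294)) = 1/(8 - 1*5096817664*√(-785294/71391)) = 1/(8 - 1*5096817664*I*√56062923954/71391) = 1/(8 - 5096817664*I*√56062923954/71391)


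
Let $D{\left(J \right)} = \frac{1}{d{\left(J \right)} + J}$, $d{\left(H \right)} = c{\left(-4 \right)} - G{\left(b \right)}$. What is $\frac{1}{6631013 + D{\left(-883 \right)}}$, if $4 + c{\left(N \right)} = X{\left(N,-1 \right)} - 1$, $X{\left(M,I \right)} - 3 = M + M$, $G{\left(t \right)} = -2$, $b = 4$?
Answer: $\frac{891}{5908232582} \approx 1.5081 \cdot 10^{-7}$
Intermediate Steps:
$X{\left(M,I \right)} = 3 + 2 M$ ($X{\left(M,I \right)} = 3 + \left(M + M\right) = 3 + 2 M$)
$c{\left(N \right)} = -2 + 2 N$ ($c{\left(N \right)} = -4 + \left(\left(3 + 2 N\right) - 1\right) = -4 + \left(2 + 2 N\right) = -2 + 2 N$)
$d{\left(H \right)} = -8$ ($d{\left(H \right)} = \left(-2 + 2 \left(-4\right)\right) - -2 = \left(-2 - 8\right) + 2 = -10 + 2 = -8$)
$D{\left(J \right)} = \frac{1}{-8 + J}$
$\frac{1}{6631013 + D{\left(-883 \right)}} = \frac{1}{6631013 + \frac{1}{-8 - 883}} = \frac{1}{6631013 + \frac{1}{-891}} = \frac{1}{6631013 - \frac{1}{891}} = \frac{1}{\frac{5908232582}{891}} = \frac{891}{5908232582}$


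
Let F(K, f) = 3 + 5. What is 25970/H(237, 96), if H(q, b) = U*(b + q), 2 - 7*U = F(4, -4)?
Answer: -90895/999 ≈ -90.986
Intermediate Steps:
F(K, f) = 8
U = -6/7 (U = 2/7 - 1/7*8 = 2/7 - 8/7 = -6/7 ≈ -0.85714)
H(q, b) = -6*b/7 - 6*q/7 (H(q, b) = -6*(b + q)/7 = -6*b/7 - 6*q/7)
25970/H(237, 96) = 25970/(-6/7*96 - 6/7*237) = 25970/(-576/7 - 1422/7) = 25970/(-1998/7) = 25970*(-7/1998) = -90895/999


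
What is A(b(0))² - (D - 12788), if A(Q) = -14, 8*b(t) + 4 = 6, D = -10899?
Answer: 23883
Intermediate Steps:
b(t) = ¼ (b(t) = -½ + (⅛)*6 = -½ + ¾ = ¼)
A(b(0))² - (D - 12788) = (-14)² - (-10899 - 12788) = 196 - 1*(-23687) = 196 + 23687 = 23883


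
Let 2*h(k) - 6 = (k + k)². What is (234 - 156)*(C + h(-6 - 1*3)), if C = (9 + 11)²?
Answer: 44070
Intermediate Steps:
C = 400 (C = 20² = 400)
h(k) = 3 + 2*k² (h(k) = 3 + (k + k)²/2 = 3 + (2*k)²/2 = 3 + (4*k²)/2 = 3 + 2*k²)
(234 - 156)*(C + h(-6 - 1*3)) = (234 - 156)*(400 + (3 + 2*(-6 - 1*3)²)) = 78*(400 + (3 + 2*(-6 - 3)²)) = 78*(400 + (3 + 2*(-9)²)) = 78*(400 + (3 + 2*81)) = 78*(400 + (3 + 162)) = 78*(400 + 165) = 78*565 = 44070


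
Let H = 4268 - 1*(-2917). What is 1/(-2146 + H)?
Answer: 1/5039 ≈ 0.00019845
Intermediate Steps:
H = 7185 (H = 4268 + 2917 = 7185)
1/(-2146 + H) = 1/(-2146 + 7185) = 1/5039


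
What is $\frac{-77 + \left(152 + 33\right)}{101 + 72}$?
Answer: $\frac{108}{173} \approx 0.62428$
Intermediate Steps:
$\frac{-77 + \left(152 + 33\right)}{101 + 72} = \frac{-77 + 185}{173} = 108 \cdot \frac{1}{173} = \frac{108}{173}$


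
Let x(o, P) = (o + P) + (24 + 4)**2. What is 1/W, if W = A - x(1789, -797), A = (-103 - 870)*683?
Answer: -1/666335 ≈ -1.5007e-6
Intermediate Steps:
A = -664559 (A = -973*683 = -664559)
x(o, P) = 784 + P + o (x(o, P) = (P + o) + 28**2 = (P + o) + 784 = 784 + P + o)
W = -666335 (W = -664559 - (784 - 797 + 1789) = -664559 - 1*1776 = -664559 - 1776 = -666335)
1/W = 1/(-666335) = -1/666335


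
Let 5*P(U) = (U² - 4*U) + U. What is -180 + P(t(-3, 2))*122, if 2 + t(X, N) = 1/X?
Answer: 5564/45 ≈ 123.64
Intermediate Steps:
t(X, N) = -2 + 1/X
P(U) = -3*U/5 + U²/5 (P(U) = ((U² - 4*U) + U)/5 = (U² - 3*U)/5 = -3*U/5 + U²/5)
-180 + P(t(-3, 2))*122 = -180 + ((-2 + 1/(-3))*(-3 + (-2 + 1/(-3)))/5)*122 = -180 + ((-2 - ⅓)*(-3 + (-2 - ⅓))/5)*122 = -180 + ((⅕)*(-7/3)*(-3 - 7/3))*122 = -180 + ((⅕)*(-7/3)*(-16/3))*122 = -180 + (112/45)*122 = -180 + 13664/45 = 5564/45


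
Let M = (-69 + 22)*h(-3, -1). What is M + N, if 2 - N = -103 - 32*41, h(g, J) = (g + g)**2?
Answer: -275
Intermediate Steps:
h(g, J) = 4*g**2 (h(g, J) = (2*g)**2 = 4*g**2)
M = -1692 (M = (-69 + 22)*(4*(-3)**2) = -188*9 = -47*36 = -1692)
N = 1417 (N = 2 - (-103 - 32*41) = 2 - (-103 - 1312) = 2 - 1*(-1415) = 2 + 1415 = 1417)
M + N = -1692 + 1417 = -275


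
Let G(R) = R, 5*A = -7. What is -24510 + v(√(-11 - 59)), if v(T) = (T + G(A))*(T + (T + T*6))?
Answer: -25070 - 56*I*√70/5 ≈ -25070.0 - 93.706*I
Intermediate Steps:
A = -7/5 (A = (⅕)*(-7) = -7/5 ≈ -1.4000)
v(T) = 8*T*(-7/5 + T) (v(T) = (T - 7/5)*(T + (T + T*6)) = (-7/5 + T)*(T + (T + 6*T)) = (-7/5 + T)*(T + 7*T) = (-7/5 + T)*(8*T) = 8*T*(-7/5 + T))
-24510 + v(√(-11 - 59)) = -24510 + 8*√(-11 - 59)*(-7 + 5*√(-11 - 59))/5 = -24510 + 8*√(-70)*(-7 + 5*√(-70))/5 = -24510 + 8*(I*√70)*(-7 + 5*(I*√70))/5 = -24510 + 8*(I*√70)*(-7 + 5*I*√70)/5 = -24510 + 8*I*√70*(-7 + 5*I*√70)/5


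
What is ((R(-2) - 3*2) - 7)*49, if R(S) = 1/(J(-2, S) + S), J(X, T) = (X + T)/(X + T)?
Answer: -686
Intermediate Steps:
J(X, T) = 1 (J(X, T) = (T + X)/(T + X) = 1)
R(S) = 1/(1 + S)
((R(-2) - 3*2) - 7)*49 = ((1/(1 - 2) - 3*2) - 7)*49 = ((1/(-1) - 6) - 7)*49 = ((-1 - 6) - 7)*49 = (-7 - 7)*49 = -14*49 = -686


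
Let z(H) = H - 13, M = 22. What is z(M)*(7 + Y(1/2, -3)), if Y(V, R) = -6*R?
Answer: 225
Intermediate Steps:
z(H) = -13 + H
z(M)*(7 + Y(1/2, -3)) = (-13 + 22)*(7 - 6*(-3)) = 9*(7 + 18) = 9*25 = 225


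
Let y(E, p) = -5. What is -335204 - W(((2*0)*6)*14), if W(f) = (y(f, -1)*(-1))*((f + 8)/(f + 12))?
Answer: -1005622/3 ≈ -3.3521e+5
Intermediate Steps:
W(f) = 5*(8 + f)/(12 + f) (W(f) = (-5*(-1))*((f + 8)/(f + 12)) = 5*((8 + f)/(12 + f)) = 5*(8 + f)/(12 + f))
-335204 - W(((2*0)*6)*14) = -335204 - 5*(8 + ((2*0)*6)*14)/(12 + ((2*0)*6)*14) = -335204 - 5*(8 + (0*6)*14)/(12 + (0*6)*14) = -335204 - 5*(8 + 0*14)/(12 + 0*14) = -335204 - 5*(8 + 0)/(12 + 0) = -335204 - 5*8/12 = -335204 - 1*10/3 = -335204 - 10/3 = -1005622/3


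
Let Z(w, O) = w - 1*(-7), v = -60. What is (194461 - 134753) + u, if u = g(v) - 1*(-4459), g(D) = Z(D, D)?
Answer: 64114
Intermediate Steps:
Z(w, O) = 7 + w (Z(w, O) = w + 7 = 7 + w)
g(D) = 7 + D
u = 4406 (u = (7 - 60) - 1*(-4459) = -53 + 4459 = 4406)
(194461 - 134753) + u = (194461 - 134753) + 4406 = 59708 + 4406 = 64114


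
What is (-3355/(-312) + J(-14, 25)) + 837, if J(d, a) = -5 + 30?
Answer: 272299/312 ≈ 872.75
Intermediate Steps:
J(d, a) = 25
(-3355/(-312) + J(-14, 25)) + 837 = (-3355/(-312) + 25) + 837 = (-3355*(-1/312) + 25) + 837 = (3355/312 + 25) + 837 = 11155/312 + 837 = 272299/312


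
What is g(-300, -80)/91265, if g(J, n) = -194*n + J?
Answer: 3044/18253 ≈ 0.16677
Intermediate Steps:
g(J, n) = J - 194*n
g(-300, -80)/91265 = (-300 - 194*(-80))/91265 = (-300 + 15520)*(1/91265) = 15220*(1/91265) = 3044/18253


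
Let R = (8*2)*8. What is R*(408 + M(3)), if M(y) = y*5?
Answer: 54144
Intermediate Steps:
R = 128 (R = 16*8 = 128)
M(y) = 5*y
R*(408 + M(3)) = 128*(408 + 5*3) = 128*(408 + 15) = 128*423 = 54144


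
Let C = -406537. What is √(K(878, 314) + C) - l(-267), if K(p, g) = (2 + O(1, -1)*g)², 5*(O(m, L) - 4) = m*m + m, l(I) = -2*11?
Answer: 22 + √37695299/5 ≈ 1249.9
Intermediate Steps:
l(I) = -22
O(m, L) = 4 + m/5 + m²/5 (O(m, L) = 4 + (m*m + m)/5 = 4 + (m² + m)/5 = 4 + (m + m²)/5 = 4 + (m/5 + m²/5) = 4 + m/5 + m²/5)
K(p, g) = (2 + 22*g/5)² (K(p, g) = (2 + (4 + (⅕)*1 + (⅕)*1²)*g)² = (2 + (4 + ⅕ + (⅕)*1)*g)² = (2 + (4 + ⅕ + ⅕)*g)² = (2 + 22*g/5)²)
√(K(878, 314) + C) - l(-267) = √(4*(5 + 11*314)²/25 - 406537) - 1*(-22) = √(4*(5 + 3454)²/25 - 406537) + 22 = √((4/25)*3459² - 406537) + 22 = √((4/25)*11964681 - 406537) + 22 = √(47858724/25 - 406537) + 22 = √(37695299/25) + 22 = √37695299/5 + 22 = 22 + √37695299/5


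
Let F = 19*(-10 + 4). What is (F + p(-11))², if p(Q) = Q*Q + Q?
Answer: 16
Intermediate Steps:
F = -114 (F = 19*(-6) = -114)
p(Q) = Q + Q² (p(Q) = Q² + Q = Q + Q²)
(F + p(-11))² = (-114 - 11*(1 - 11))² = (-114 - 11*(-10))² = (-114 + 110)² = (-4)² = 16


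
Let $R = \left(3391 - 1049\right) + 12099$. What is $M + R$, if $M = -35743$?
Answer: $-21302$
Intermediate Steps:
$R = 14441$ ($R = 2342 + 12099 = 14441$)
$M + R = -35743 + 14441 = -21302$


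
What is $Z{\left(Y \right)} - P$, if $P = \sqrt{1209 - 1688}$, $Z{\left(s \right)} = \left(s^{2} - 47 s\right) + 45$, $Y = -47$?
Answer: $4463 - i \sqrt{479} \approx 4463.0 - 21.886 i$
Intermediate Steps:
$Z{\left(s \right)} = 45 + s^{2} - 47 s$
$P = i \sqrt{479}$ ($P = \sqrt{-479} = i \sqrt{479} \approx 21.886 i$)
$Z{\left(Y \right)} - P = \left(45 + \left(-47\right)^{2} - -2209\right) - i \sqrt{479} = \left(45 + 2209 + 2209\right) - i \sqrt{479} = 4463 - i \sqrt{479}$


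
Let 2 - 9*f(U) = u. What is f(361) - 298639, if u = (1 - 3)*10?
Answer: -2687729/9 ≈ -2.9864e+5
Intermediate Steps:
u = -20 (u = -2*10 = -20)
f(U) = 22/9 (f(U) = 2/9 - 1/9*(-20) = 2/9 + 20/9 = 22/9)
f(361) - 298639 = 22/9 - 298639 = -2687729/9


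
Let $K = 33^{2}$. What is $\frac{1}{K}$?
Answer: $\frac{1}{1089} \approx 0.00091827$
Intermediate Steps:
$K = 1089$
$\frac{1}{K} = \frac{1}{1089}$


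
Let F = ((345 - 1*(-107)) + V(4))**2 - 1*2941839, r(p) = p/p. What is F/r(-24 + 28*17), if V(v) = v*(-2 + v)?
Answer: -2730239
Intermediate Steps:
r(p) = 1
F = -2730239 (F = ((345 - 1*(-107)) + 4*(-2 + 4))**2 - 1*2941839 = ((345 + 107) + 4*2)**2 - 2941839 = (452 + 8)**2 - 2941839 = 460**2 - 2941839 = 211600 - 2941839 = -2730239)
F/r(-24 + 28*17) = -2730239/1 = -2730239*1 = -2730239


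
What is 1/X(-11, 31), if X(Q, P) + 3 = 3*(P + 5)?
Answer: 1/105 ≈ 0.0095238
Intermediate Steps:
X(Q, P) = 12 + 3*P (X(Q, P) = -3 + 3*(P + 5) = -3 + 3*(5 + P) = -3 + (15 + 3*P) = 12 + 3*P)
1/X(-11, 31) = 1/(12 + 3*31) = 1/(12 + 93) = 1/105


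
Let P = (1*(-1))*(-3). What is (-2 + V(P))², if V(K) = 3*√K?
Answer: 31 - 12*√3 ≈ 10.215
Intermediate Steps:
P = 3 (P = -1*(-3) = 3)
(-2 + V(P))² = (-2 + 3*√3)²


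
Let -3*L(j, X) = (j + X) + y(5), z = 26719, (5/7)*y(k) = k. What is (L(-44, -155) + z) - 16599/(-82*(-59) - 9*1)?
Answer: 11756228/439 ≈ 26780.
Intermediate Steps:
y(k) = 7*k/5
L(j, X) = -7/3 - X/3 - j/3 (L(j, X) = -((j + X) + (7/5)*5)/3 = -((X + j) + 7)/3 = -(7 + X + j)/3 = -7/3 - X/3 - j/3)
(L(-44, -155) + z) - 16599/(-82*(-59) - 9*1) = ((-7/3 - ⅓*(-155) - ⅓*(-44)) + 26719) - 16599/(-82*(-59) - 9*1) = ((-7/3 + 155/3 + 44/3) + 26719) - 16599/(4838 - 9) = (64 + 26719) - 16599/4829 = 26783 - 16599*1/4829 = 26783 - 1509/439 = 11756228/439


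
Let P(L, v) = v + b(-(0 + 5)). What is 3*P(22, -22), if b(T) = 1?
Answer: -63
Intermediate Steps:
P(L, v) = 1 + v (P(L, v) = v + 1 = 1 + v)
3*P(22, -22) = 3*(1 - 22) = 3*(-21) = -63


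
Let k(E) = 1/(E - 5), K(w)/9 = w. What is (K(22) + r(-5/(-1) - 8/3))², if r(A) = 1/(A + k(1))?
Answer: 24621444/625 ≈ 39394.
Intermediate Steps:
K(w) = 9*w
k(E) = 1/(-5 + E)
r(A) = 1/(-¼ + A) (r(A) = 1/(A + 1/(-5 + 1)) = 1/(A + 1/(-4)) = 1/(A - ¼) = 1/(-¼ + A))
(K(22) + r(-5/(-1) - 8/3))² = (9*22 + 4/(-1 + 4*(-5/(-1) - 8/3)))² = (198 + 4/(-1 + 4*(-5*(-1) - 8*⅓)))² = (198 + 4/(-1 + 4*(5 - 8/3)))² = (198 + 4/(-1 + 4*(7/3)))² = (198 + 4/(-1 + 28/3))² = (198 + 4/(25/3))² = (198 + 4*(3/25))² = (198 + 12/25)² = (4962/25)² = 24621444/625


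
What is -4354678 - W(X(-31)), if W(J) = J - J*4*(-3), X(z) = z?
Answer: -4354275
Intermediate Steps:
W(J) = 13*J (W(J) = J - 4*J*(-3) = J - (-12)*J = J + 12*J = 13*J)
-4354678 - W(X(-31)) = -4354678 - 13*(-31) = -4354678 - 1*(-403) = -4354678 + 403 = -4354275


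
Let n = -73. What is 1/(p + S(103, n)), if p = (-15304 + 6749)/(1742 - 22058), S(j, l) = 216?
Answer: 20316/4396811 ≈ 0.0046206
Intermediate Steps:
p = 8555/20316 (p = -8555/(-20316) = -8555*(-1/20316) = 8555/20316 ≈ 0.42110)
1/(p + S(103, n)) = 1/(8555/20316 + 216) = 1/(4396811/20316) = 20316/4396811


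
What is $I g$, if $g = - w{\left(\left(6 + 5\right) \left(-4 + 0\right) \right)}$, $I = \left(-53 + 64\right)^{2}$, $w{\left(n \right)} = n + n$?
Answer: $10648$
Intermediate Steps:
$w{\left(n \right)} = 2 n$
$I = 121$ ($I = 11^{2} = 121$)
$g = 88$ ($g = - 2 \left(6 + 5\right) \left(-4 + 0\right) = - 2 \cdot 11 \left(-4\right) = - 2 \left(-44\right) = \left(-1\right) \left(-88\right) = 88$)
$I g = 121 \cdot 88 = 10648$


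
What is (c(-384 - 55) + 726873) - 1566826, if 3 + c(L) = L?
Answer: -840395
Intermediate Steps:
c(L) = -3 + L
(c(-384 - 55) + 726873) - 1566826 = ((-3 + (-384 - 55)) + 726873) - 1566826 = ((-3 - 439) + 726873) - 1566826 = (-442 + 726873) - 1566826 = 726431 - 1566826 = -840395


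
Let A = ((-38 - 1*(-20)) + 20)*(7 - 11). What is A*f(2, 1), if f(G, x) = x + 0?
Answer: -8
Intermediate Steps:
f(G, x) = x
A = -8 (A = ((-38 + 20) + 20)*(-4) = (-18 + 20)*(-4) = 2*(-4) = -8)
A*f(2, 1) = -8*1 = -8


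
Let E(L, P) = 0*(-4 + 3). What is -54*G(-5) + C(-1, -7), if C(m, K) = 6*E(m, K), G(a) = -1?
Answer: 54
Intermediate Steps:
E(L, P) = 0 (E(L, P) = 0*(-1) = 0)
C(m, K) = 0 (C(m, K) = 6*0 = 0)
-54*G(-5) + C(-1, -7) = -54*(-1) + 0 = 54 + 0 = 54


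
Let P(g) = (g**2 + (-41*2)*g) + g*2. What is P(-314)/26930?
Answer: 61858/13465 ≈ 4.5940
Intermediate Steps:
P(g) = g**2 - 80*g (P(g) = (g**2 - 82*g) + 2*g = g**2 - 80*g)
P(-314)/26930 = -314*(-80 - 314)/26930 = -314*(-394)*(1/26930) = 123716*(1/26930) = 61858/13465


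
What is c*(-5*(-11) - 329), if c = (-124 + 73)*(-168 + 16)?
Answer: -2124048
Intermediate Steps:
c = 7752 (c = -51*(-152) = 7752)
c*(-5*(-11) - 329) = 7752*(-5*(-11) - 329) = 7752*(55 - 329) = 7752*(-274) = -2124048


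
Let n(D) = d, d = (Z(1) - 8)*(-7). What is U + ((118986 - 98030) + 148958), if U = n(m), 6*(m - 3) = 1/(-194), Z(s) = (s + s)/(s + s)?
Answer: 169963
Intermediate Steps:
Z(s) = 1 (Z(s) = (2*s)/((2*s)) = (2*s)*(1/(2*s)) = 1)
m = 3491/1164 (m = 3 + (⅙)/(-194) = 3 + (⅙)*(-1/194) = 3 - 1/1164 = 3491/1164 ≈ 2.9991)
d = 49 (d = (1 - 8)*(-7) = -7*(-7) = 49)
n(D) = 49
U = 49
U + ((118986 - 98030) + 148958) = 49 + ((118986 - 98030) + 148958) = 49 + (20956 + 148958) = 49 + 169914 = 169963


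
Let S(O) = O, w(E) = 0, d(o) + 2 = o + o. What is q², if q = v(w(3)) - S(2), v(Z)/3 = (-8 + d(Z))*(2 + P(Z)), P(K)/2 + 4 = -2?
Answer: 88804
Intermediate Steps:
d(o) = -2 + 2*o (d(o) = -2 + (o + o) = -2 + 2*o)
P(K) = -12 (P(K) = -8 + 2*(-2) = -8 - 4 = -12)
v(Z) = 300 - 60*Z (v(Z) = 3*((-8 + (-2 + 2*Z))*(2 - 12)) = 3*((-10 + 2*Z)*(-10)) = 3*(100 - 20*Z) = 300 - 60*Z)
q = 298 (q = (300 - 60*0) - 1*2 = (300 + 0) - 2 = 300 - 2 = 298)
q² = 298² = 88804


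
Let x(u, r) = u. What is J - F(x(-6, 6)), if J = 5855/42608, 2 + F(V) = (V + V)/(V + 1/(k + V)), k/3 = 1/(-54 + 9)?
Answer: 1520965/7967696 ≈ 0.19089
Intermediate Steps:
k = -1/15 (k = 3/(-54 + 9) = 3/(-45) = 3*(-1/45) = -1/15 ≈ -0.066667)
F(V) = -2 + 2*V/(V + 1/(-1/15 + V)) (F(V) = -2 + (V + V)/(V + 1/(-1/15 + V)) = -2 + (2*V)/(V + 1/(-1/15 + V)) = -2 + 2*V/(V + 1/(-1/15 + V)))
J = 5855/42608 (J = 5855*(1/42608) = 5855/42608 ≈ 0.13742)
J - F(x(-6, 6)) = 5855/42608 - (-30)/(15 - 1*(-6) + 15*(-6)²) = 5855/42608 - (-30)/(15 + 6 + 15*36) = 5855/42608 - (-30)/(15 + 6 + 540) = 5855/42608 - (-30)/561 = 5855/42608 - 1*(-10/187) = 5855/42608 + 10/187 = 1520965/7967696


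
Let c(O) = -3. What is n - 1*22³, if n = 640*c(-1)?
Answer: -12568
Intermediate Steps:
n = -1920 (n = 640*(-3) = -1920)
n - 1*22³ = -1920 - 1*22³ = -1920 - 1*10648 = -1920 - 10648 = -12568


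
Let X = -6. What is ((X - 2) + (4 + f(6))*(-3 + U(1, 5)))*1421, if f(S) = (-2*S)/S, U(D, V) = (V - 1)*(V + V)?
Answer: 93786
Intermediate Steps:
U(D, V) = 2*V*(-1 + V) (U(D, V) = (-1 + V)*(2*V) = 2*V*(-1 + V))
f(S) = -2
((X - 2) + (4 + f(6))*(-3 + U(1, 5)))*1421 = ((-6 - 2) + (4 - 2)*(-3 + 2*5*(-1 + 5)))*1421 = (-8 + 2*(-3 + 2*5*4))*1421 = (-8 + 2*(-3 + 40))*1421 = (-8 + 2*37)*1421 = (-8 + 74)*1421 = 66*1421 = 93786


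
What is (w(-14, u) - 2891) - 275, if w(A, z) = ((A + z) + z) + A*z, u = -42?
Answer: -2676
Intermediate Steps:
w(A, z) = A + 2*z + A*z (w(A, z) = (A + 2*z) + A*z = A + 2*z + A*z)
(w(-14, u) - 2891) - 275 = ((-14 + 2*(-42) - 14*(-42)) - 2891) - 275 = ((-14 - 84 + 588) - 2891) - 275 = (490 - 2891) - 275 = -2401 - 275 = -2676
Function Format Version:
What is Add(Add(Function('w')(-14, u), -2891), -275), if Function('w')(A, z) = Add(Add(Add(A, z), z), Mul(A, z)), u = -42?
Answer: -2676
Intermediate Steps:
Function('w')(A, z) = Add(A, Mul(2, z), Mul(A, z)) (Function('w')(A, z) = Add(Add(A, Mul(2, z)), Mul(A, z)) = Add(A, Mul(2, z), Mul(A, z)))
Add(Add(Function('w')(-14, u), -2891), -275) = Add(Add(Add(-14, Mul(2, -42), Mul(-14, -42)), -2891), -275) = Add(Add(Add(-14, -84, 588), -2891), -275) = Add(Add(490, -2891), -275) = Add(-2401, -275) = -2676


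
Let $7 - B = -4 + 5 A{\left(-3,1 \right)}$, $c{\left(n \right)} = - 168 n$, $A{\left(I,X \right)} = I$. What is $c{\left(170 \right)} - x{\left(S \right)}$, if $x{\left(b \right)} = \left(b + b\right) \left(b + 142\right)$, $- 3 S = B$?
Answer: $- \frac{236240}{9} \approx -26249.0$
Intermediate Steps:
$B = 26$ ($B = 7 - \left(-4 + 5 \left(-3\right)\right) = 7 - \left(-4 - 15\right) = 7 - -19 = 7 + 19 = 26$)
$S = - \frac{26}{3}$ ($S = \left(- \frac{1}{3}\right) 26 = - \frac{26}{3} \approx -8.6667$)
$x{\left(b \right)} = 2 b \left(142 + b\right)$
$c{\left(170 \right)} - x{\left(S \right)} = \left(-168\right) 170 - 2 \left(- \frac{26}{3}\right) \left(142 - \frac{26}{3}\right) = -28560 - 2 \left(- \frac{26}{3}\right) \frac{400}{3} = -28560 - - \frac{20800}{9} = -28560 + \frac{20800}{9} = - \frac{236240}{9}$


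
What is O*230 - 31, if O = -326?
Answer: -75011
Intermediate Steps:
O*230 - 31 = -326*230 - 31 = -74980 - 31 = -75011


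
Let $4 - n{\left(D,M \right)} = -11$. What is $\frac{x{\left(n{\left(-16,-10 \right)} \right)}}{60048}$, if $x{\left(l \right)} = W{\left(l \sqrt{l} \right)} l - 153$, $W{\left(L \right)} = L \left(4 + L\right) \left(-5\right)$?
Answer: $- \frac{14071}{3336} - \frac{125 \sqrt{15}}{1668} \approx -4.5082$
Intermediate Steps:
$n{\left(D,M \right)} = 15$ ($n{\left(D,M \right)} = 4 - -11 = 4 + 11 = 15$)
$W{\left(L \right)} = - 5 L \left(4 + L\right)$
$x{\left(l \right)} = -153 - 5 l^{\frac{5}{2}} \left(4 + l^{\frac{3}{2}}\right)$ ($x{\left(l \right)} = - 5 l \sqrt{l} \left(4 + l \sqrt{l}\right) l - 153 = - 5 l^{\frac{3}{2}} \left(4 + l^{\frac{3}{2}}\right) l - 153 = - 5 l^{\frac{5}{2}} \left(4 + l^{\frac{3}{2}}\right) - 153 = -153 - 5 l^{\frac{5}{2}} \left(4 + l^{\frac{3}{2}}\right)$)
$\frac{x{\left(n{\left(-16,-10 \right)} \right)}}{60048} = \frac{-153 - 20 \cdot 15^{\frac{5}{2}} - 5 \cdot 15^{4}}{60048} = \left(-153 - 20 \cdot 225 \sqrt{15} - 253125\right) \frac{1}{60048} = \left(-153 - 4500 \sqrt{15} - 253125\right) \frac{1}{60048} = \left(-253278 - 4500 \sqrt{15}\right) \frac{1}{60048} = - \frac{14071}{3336} - \frac{125 \sqrt{15}}{1668}$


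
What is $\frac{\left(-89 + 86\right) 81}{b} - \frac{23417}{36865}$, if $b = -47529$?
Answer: $- \frac{122669822}{194684065} \approx -0.6301$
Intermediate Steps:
$\frac{\left(-89 + 86\right) 81}{b} - \frac{23417}{36865} = \frac{\left(-89 + 86\right) 81}{-47529} - \frac{23417}{36865} = \left(-3\right) 81 \left(- \frac{1}{47529}\right) - \frac{23417}{36865} = \left(-243\right) \left(- \frac{1}{47529}\right) - \frac{23417}{36865} = \frac{27}{5281} - \frac{23417}{36865} = - \frac{122669822}{194684065}$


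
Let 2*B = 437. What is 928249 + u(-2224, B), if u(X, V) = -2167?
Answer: 926082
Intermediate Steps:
B = 437/2 (B = (1/2)*437 = 437/2 ≈ 218.50)
928249 + u(-2224, B) = 928249 - 2167 = 926082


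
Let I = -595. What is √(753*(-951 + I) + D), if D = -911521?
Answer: I*√2075659 ≈ 1440.7*I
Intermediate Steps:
√(753*(-951 + I) + D) = √(753*(-951 - 595) - 911521) = √(753*(-1546) - 911521) = √(-1164138 - 911521) = √(-2075659) = I*√2075659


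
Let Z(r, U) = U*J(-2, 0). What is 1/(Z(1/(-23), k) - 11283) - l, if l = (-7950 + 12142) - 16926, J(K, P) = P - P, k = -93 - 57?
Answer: 143677721/11283 ≈ 12734.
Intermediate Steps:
k = -150
J(K, P) = 0
Z(r, U) = 0 (Z(r, U) = U*0 = 0)
l = -12734 (l = 4192 - 16926 = -12734)
1/(Z(1/(-23), k) - 11283) - l = 1/(0 - 11283) - 1*(-12734) = 1/(-11283) + 12734 = -1/11283 + 12734 = 143677721/11283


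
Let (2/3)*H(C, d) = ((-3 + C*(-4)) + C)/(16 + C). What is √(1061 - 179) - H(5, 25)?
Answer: 9/7 + 21*√2 ≈ 30.984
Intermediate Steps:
H(C, d) = 3*(-3 - 3*C)/(2*(16 + C)) (H(C, d) = 3*(((-3 + C*(-4)) + C)/(16 + C))/2 = 3*(((-3 - 4*C) + C)/(16 + C))/2 = 3*((-3 - 3*C)/(16 + C))/2 = 3*(-3 - 3*C)/(2*(16 + C)))
√(1061 - 179) - H(5, 25) = √(1061 - 179) - 9*(-1 - 1*5)/(2*(16 + 5)) = √882 - 9*(-1 - 5)/(2*21) = 21*√2 - 9*(-6)/(2*21) = 21*√2 - 1*(-9/7) = 21*√2 + 9/7 = 9/7 + 21*√2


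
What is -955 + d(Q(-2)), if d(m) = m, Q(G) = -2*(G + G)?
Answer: -947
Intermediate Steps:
Q(G) = -4*G
-955 + d(Q(-2)) = -955 - 4*(-2) = -955 + 8 = -947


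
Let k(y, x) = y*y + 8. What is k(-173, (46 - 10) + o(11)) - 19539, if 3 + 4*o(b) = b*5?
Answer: 10398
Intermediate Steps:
o(b) = -¾ + 5*b/4 (o(b) = -¾ + (b*5)/4 = -¾ + (5*b)/4 = -¾ + 5*b/4)
k(y, x) = 8 + y² (k(y, x) = y² + 8 = 8 + y²)
k(-173, (46 - 10) + o(11)) - 19539 = (8 + (-173)²) - 19539 = (8 + 29929) - 19539 = 29937 - 19539 = 10398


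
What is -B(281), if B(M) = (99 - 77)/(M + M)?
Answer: -11/281 ≈ -0.039146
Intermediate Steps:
B(M) = 11/M (B(M) = 22/((2*M)) = 22*(1/(2*M)) = 11/M)
-B(281) = -11/281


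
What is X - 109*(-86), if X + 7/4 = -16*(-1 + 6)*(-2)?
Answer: 38129/4 ≈ 9532.3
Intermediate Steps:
X = 633/4 (X = -7/4 - 16*(-1 + 6)*(-2) = -7/4 - 80*(-2) = -7/4 - 16*(-10) = -7/4 + 160 = 633/4 ≈ 158.25)
X - 109*(-86) = 633/4 - 109*(-86) = 633/4 + 9374 = 38129/4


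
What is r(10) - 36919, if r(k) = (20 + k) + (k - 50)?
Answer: -36929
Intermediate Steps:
r(k) = -30 + 2*k (r(k) = (20 + k) + (-50 + k) = -30 + 2*k)
r(10) - 36919 = (-30 + 2*10) - 36919 = (-30 + 20) - 36919 = -10 - 36919 = -36929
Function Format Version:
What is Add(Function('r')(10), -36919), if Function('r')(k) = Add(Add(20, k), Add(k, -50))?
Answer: -36929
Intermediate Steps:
Function('r')(k) = Add(-30, Mul(2, k)) (Function('r')(k) = Add(Add(20, k), Add(-50, k)) = Add(-30, Mul(2, k)))
Add(Function('r')(10), -36919) = Add(Add(-30, Mul(2, 10)), -36919) = Add(Add(-30, 20), -36919) = Add(-10, -36919) = -36929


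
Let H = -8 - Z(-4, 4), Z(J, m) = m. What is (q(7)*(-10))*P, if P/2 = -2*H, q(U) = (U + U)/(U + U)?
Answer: -480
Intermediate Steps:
q(U) = 1 (q(U) = (2*U)/((2*U)) = (2*U)*(1/(2*U)) = 1)
H = -12 (H = -8 - 1*4 = -8 - 4 = -12)
P = 48 (P = 2*(-2*(-12)) = 2*24 = 48)
(q(7)*(-10))*P = (1*(-10))*48 = -10*48 = -480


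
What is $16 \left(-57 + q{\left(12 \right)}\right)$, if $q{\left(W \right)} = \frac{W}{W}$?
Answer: $-896$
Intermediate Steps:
$q{\left(W \right)} = 1$
$16 \left(-57 + q{\left(12 \right)}\right) = 16 \left(-57 + 1\right) = 16 \left(-56\right) = -896$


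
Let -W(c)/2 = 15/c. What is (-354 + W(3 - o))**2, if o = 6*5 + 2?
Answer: 104775696/841 ≈ 1.2458e+5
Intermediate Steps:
o = 32 (o = 30 + 2 = 32)
W(c) = -30/c
(-354 + W(3 - o))**2 = (-354 - 30/(3 - 1*32))**2 = (-354 - 30/(3 - 32))**2 = (-354 - 30/(-29))**2 = (-354 - 30*(-1/29))**2 = (-354 + 30/29)**2 = (-10236/29)**2 = 104775696/841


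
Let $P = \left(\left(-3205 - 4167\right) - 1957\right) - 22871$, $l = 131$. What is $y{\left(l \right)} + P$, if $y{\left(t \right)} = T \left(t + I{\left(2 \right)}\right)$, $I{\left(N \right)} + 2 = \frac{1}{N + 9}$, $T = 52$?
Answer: $- \frac{280360}{11} \approx -25487.0$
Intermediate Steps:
$I{\left(N \right)} = -2 + \frac{1}{9 + N}$ ($I{\left(N \right)} = -2 + \frac{1}{N + 9} = -2 + \frac{1}{9 + N}$)
$y{\left(t \right)} = - \frac{1092}{11} + 52 t$ ($y{\left(t \right)} = 52 \left(t + \frac{-17 - 4}{9 + 2}\right) = 52 \left(t + \frac{-17 - 4}{11}\right) = 52 \left(t + \frac{1}{11} \left(-21\right)\right) = 52 \left(t - \frac{21}{11}\right) = 52 \left(- \frac{21}{11} + t\right) = - \frac{1092}{11} + 52 t$)
$P = -32200$ ($P = \left(-7372 - 1957\right) - 22871 = -9329 - 22871 = -32200$)
$y{\left(l \right)} + P = \left(- \frac{1092}{11} + 52 \cdot 131\right) - 32200 = \left(- \frac{1092}{11} + 6812\right) - 32200 = \frac{73840}{11} - 32200 = - \frac{280360}{11}$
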